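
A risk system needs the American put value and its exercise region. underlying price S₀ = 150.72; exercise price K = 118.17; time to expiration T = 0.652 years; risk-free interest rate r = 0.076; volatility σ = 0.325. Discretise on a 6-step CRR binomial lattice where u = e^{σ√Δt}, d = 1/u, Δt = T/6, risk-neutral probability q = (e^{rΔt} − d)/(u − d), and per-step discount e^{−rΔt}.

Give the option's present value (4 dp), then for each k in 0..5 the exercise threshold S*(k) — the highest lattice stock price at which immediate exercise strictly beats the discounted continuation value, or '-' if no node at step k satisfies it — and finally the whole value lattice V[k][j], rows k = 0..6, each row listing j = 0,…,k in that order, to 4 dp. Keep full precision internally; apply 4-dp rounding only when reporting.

price = 2.1766
boundary = - - - - 98.1880 88.2125
tree:
2.1766
3.9388 0.5313
6.9850 1.0976 0.0000
12.0510 2.2672 0.0000 0.0000
19.9820 4.6831 0.0000 0.0000 0.0000
29.9575 9.6736 0.0000 0.0000 0.0000 0.0000
38.9195 19.9820 0.0000 0.0000 0.0000 0.0000 0.0000

Δt=0.10867  u=1.11308  d=0.89840  q=0.51187  discount=0.99178
step 6 (expiry): payoffs max(K−S,0) = 38.9195 19.9820 0.0000 0.0000 0.0000 0.0000 0.0000
step 5: (k=5,j=0): S=88.2125, (K−S)⁺=29.9575, hold=28.9856 ⇒ V=29.9575 exercise | (k=5,j=1): S=109.2915, (K−S)⁺=8.8785, hold=9.6736 ⇒ V=9.6736 continue | (k=5,j=2): S=135.4075, (K−S)⁺=0.0000, hold=0.0000 ⇒ V=0.0000 continue | (k=5,j=3): S=167.7641, (K−S)⁺=0.0000, hold=0.0000 ⇒ V=0.0000 continue | (k=5,j=4): S=207.8525, (K−S)⁺=0.0000, hold=0.0000 ⇒ V=0.0000 continue | (k=5,j=5): S=257.5204, (K−S)⁺=0.0000, hold=0.0000 ⇒ V=0.0000 continue  boundary S*=88.2125
step 4: (k=4,j=0): S=98.1880, (K−S)⁺=19.9820, hold=19.4138 ⇒ V=19.9820 exercise | (k=4,j=1): S=121.6507, (K−S)⁺=0.0000, hold=4.6831 ⇒ V=4.6831 continue | (k=4,j=2): S=150.7200, (K−S)⁺=0.0000, hold=0.0000 ⇒ V=0.0000 continue | (k=4,j=3): S=186.7356, (K−S)⁺=0.0000, hold=0.0000 ⇒ V=0.0000 continue | (k=4,j=4): S=231.3575, (K−S)⁺=0.0000, hold=0.0000 ⇒ V=0.0000 continue  boundary S*=98.1880
step 3: (k=3,j=0): S=109.2915, (K−S)⁺=8.8785, hold=12.0510 ⇒ V=12.0510 continue | (k=3,j=1): S=135.4075, (K−S)⁺=0.0000, hold=2.2672 ⇒ V=2.2672 continue | (k=3,j=2): S=167.7641, (K−S)⁺=0.0000, hold=0.0000 ⇒ V=0.0000 continue | (k=3,j=3): S=207.8525, (K−S)⁺=0.0000, hold=0.0000 ⇒ V=0.0000 continue  boundary S*=-
step 2: (k=2,j=0): S=121.6507, (K−S)⁺=0.0000, hold=6.9850 ⇒ V=6.9850 continue | (k=2,j=1): S=150.7200, (K−S)⁺=0.0000, hold=1.0976 ⇒ V=1.0976 continue | (k=2,j=2): S=186.7356, (K−S)⁺=0.0000, hold=0.0000 ⇒ V=0.0000 continue  boundary S*=-
step 1: (k=1,j=0): S=135.4075, (K−S)⁺=0.0000, hold=3.9388 ⇒ V=3.9388 continue | (k=1,j=1): S=167.7641, (K−S)⁺=0.0000, hold=0.5313 ⇒ V=0.5313 continue  boundary S*=-
step 0: (k=0,j=0): S=150.7200, (K−S)⁺=0.0000, hold=2.1766 ⇒ V=2.1766 continue  boundary S*=-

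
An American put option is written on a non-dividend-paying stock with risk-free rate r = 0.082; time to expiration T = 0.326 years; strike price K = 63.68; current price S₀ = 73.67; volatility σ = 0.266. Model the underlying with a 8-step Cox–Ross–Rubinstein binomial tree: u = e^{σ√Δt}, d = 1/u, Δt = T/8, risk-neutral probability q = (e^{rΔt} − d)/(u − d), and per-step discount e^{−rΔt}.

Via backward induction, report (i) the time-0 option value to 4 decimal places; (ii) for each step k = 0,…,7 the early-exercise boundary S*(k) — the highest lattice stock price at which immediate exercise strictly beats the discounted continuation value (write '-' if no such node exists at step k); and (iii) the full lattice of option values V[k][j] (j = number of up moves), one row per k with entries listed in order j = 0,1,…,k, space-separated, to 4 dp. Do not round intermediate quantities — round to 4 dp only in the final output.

Δt=0.04075, u=1.05516, d=0.94772, q=0.51773, disc=e^(-rΔt)=0.99666
k=8 terminal: V=max(K-S,0) → 15.7365 10.3010 4.2494 0.0000 0.0000 0.0000 0.0000 0.0000 0.0000
k=7: j=0 S=50.5883 intr=13.0917 cont=12.8793 V=13.0917[EX]; j=1 S=56.3236 intr=7.3564 cont=7.1440 V=7.3564[EX]; j=2 S=62.7091 intr=0.9709 cont=2.0425 V=2.0425[hold]; j=3 S=69.8185 intr=0.0000 cont=0.0000 V=0.0000[hold]; j=4 S=77.7339 intr=0.0000 cont=0.0000 V=0.0000[hold]; j=5 S=86.5468 intr=0.0000 cont=0.0000 V=0.0000[hold]; j=6 S=96.3587 intr=0.0000 cont=0.0000 V=0.0000[hold]; j=7 S=107.2831 intr=0.0000 cont=0.0000 V=0.0000[hold]  S*(7)=56.3236
k=6: j=0 S=53.3790 intr=10.3010 cont=10.0886 V=10.3010[EX]; j=1 S=59.4306 intr=4.2494 cont=4.5899 V=4.5899[hold]; j=2 S=66.1684 intr=0.0000 cont=0.9817 V=0.9817[hold]; j=3 S=73.6700 intr=0.0000 cont=0.0000 V=0.0000[hold]; j=4 S=82.0221 intr=0.0000 cont=0.0000 V=0.0000[hold]; j=5 S=91.3211 intr=0.0000 cont=0.0000 V=0.0000[hold]; j=6 S=101.6743 intr=0.0000 cont=0.0000 V=0.0000[hold]  S*(6)=53.3790
k=5: j=0 S=56.3236 intr=7.3564 cont=7.3197 V=7.3564[EX]; j=1 S=62.7091 intr=0.9709 cont=2.7128 V=2.7128[hold]; j=2 S=69.8185 intr=0.0000 cont=0.4719 V=0.4719[hold]; j=3 S=77.7339 intr=0.0000 cont=0.0000 V=0.0000[hold]; j=4 S=86.5468 intr=0.0000 cont=0.0000 V=0.0000[hold]; j=5 S=96.3587 intr=0.0000 cont=0.0000 V=0.0000[hold]  S*(5)=56.3236
k=4: j=0 S=59.4306 intr=4.2494 cont=4.9357 V=4.9357[hold]; j=1 S=66.1684 intr=0.0000 cont=1.5474 V=1.5474[hold]; j=2 S=73.6700 intr=0.0000 cont=0.2268 V=0.2268[hold]; j=3 S=82.0221 intr=0.0000 cont=0.0000 V=0.0000[hold]; j=4 S=91.3211 intr=0.0000 cont=0.0000 V=0.0000[hold]  S*(4)=-
k=3: j=0 S=62.7091 intr=0.9709 cont=3.1709 V=3.1709[hold]; j=1 S=69.8185 intr=0.0000 cont=0.8608 V=0.8608[hold]; j=2 S=77.7339 intr=0.0000 cont=0.1090 V=0.1090[hold]; j=3 S=86.5468 intr=0.0000 cont=0.0000 V=0.0000[hold]  S*(3)=-
k=2: j=0 S=66.1684 intr=0.0000 cont=1.9683 V=1.9683[hold]; j=1 S=73.6700 intr=0.0000 cont=0.4700 V=0.4700[hold]; j=2 S=82.0221 intr=0.0000 cont=0.0524 V=0.0524[hold]  S*(2)=-
k=1: j=0 S=69.8185 intr=0.0000 cont=1.1886 V=1.1886[hold]; j=1 S=77.7339 intr=0.0000 cont=0.2530 V=0.2530[hold]  S*(1)=-
k=0: j=0 S=73.6700 intr=0.0000 cont=0.7018 V=0.7018[hold]  S*(0)=-

price = 0.7018
boundary = - - - - - 56.3236 53.3790 56.3236
tree:
0.7018
1.1886 0.2530
1.9683 0.4700 0.0524
3.1709 0.8608 0.1090 0.0000
4.9357 1.5474 0.2268 0.0000 0.0000
7.3564 2.7128 0.4719 0.0000 0.0000 0.0000
10.3010 4.5899 0.9817 0.0000 0.0000 0.0000 0.0000
13.0917 7.3564 2.0425 0.0000 0.0000 0.0000 0.0000 0.0000
15.7365 10.3010 4.2494 0.0000 0.0000 0.0000 0.0000 0.0000 0.0000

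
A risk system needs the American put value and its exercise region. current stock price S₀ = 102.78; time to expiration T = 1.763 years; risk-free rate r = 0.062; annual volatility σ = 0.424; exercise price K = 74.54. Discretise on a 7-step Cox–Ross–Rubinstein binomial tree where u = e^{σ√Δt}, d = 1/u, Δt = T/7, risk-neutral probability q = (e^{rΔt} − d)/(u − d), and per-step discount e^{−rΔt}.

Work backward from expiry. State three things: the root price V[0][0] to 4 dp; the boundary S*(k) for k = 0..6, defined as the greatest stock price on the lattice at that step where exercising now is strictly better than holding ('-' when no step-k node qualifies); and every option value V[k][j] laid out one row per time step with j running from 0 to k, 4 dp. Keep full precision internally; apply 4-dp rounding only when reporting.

price = 6.2103
boundary = - - - - 43.8795 35.4691 43.8795
tree:
6.2103
9.7100 2.6767
14.7727 4.6222 0.6873
21.7305 7.8268 1.3521 0.0000
30.6605 12.9059 2.6601 0.0000 0.0000
39.0709 20.4876 5.2334 0.0000 0.0000 0.0000
45.8693 30.6605 10.2959 0.0000 0.0000 0.0000 0.0000
51.3647 39.0709 20.2558 0.0000 0.0000 0.0000 0.0000 0.0000

Δt=0.25186, u=1.23712, d=0.80833, q=0.48371, disc=e^(-rΔt)=0.98451
k=7 terminal: V=max(K-S,0) → 51.3647 39.0709 20.2558 0.0000 0.0000 0.0000 0.0000 0.0000
k=6: j=0 S=28.6707 intr=45.8693 cont=44.7144 V=45.8693[EX]; j=1 S=43.8795 intr=30.6605 cont=29.5056 V=30.6605[EX]; j=2 S=67.1560 intr=7.3840 cont=10.2959 V=10.2959[hold]; j=3 S=102.7800 intr=0.0000 cont=0.0000 V=0.0000[hold]; j=4 S=157.3012 intr=0.0000 cont=0.0000 V=0.0000[hold]; j=5 S=240.7441 intr=0.0000 cont=0.0000 V=0.0000[hold]; j=6 S=368.4506 intr=0.0000 cont=0.0000 V=0.0000[hold]  S*(6)=43.8795
k=5: j=0 S=35.4691 intr=39.0709 cont=37.9160 V=39.0709[EX]; j=1 S=54.2842 intr=20.2558 cont=20.4876 V=20.4876[hold]; j=2 S=83.0801 intr=0.0000 cont=5.2334 V=5.2334[hold]; j=3 S=127.1512 intr=0.0000 cont=0.0000 V=0.0000[hold]; j=4 S=194.6005 intr=0.0000 cont=0.0000 V=0.0000[hold]; j=5 S=297.8293 intr=0.0000 cont=0.0000 V=0.0000[hold]  S*(5)=35.4691
k=4: j=0 S=43.8795 intr=30.6605 cont=29.6160 V=30.6605[EX]; j=1 S=67.1560 intr=7.3840 cont=12.9059 V=12.9059[hold]; j=2 S=102.7800 intr=0.0000 cont=2.6601 V=2.6601[hold]; j=3 S=157.3012 intr=0.0000 cont=0.0000 V=0.0000[hold]; j=4 S=240.7441 intr=0.0000 cont=0.0000 V=0.0000[hold]  S*(4)=43.8795
k=3: j=0 S=54.2842 intr=20.2558 cont=21.7305 V=21.7305[hold]; j=1 S=83.0801 intr=0.0000 cont=7.8268 V=7.8268[hold]; j=2 S=127.1512 intr=0.0000 cont=1.3521 V=1.3521[hold]; j=3 S=194.6005 intr=0.0000 cont=0.0000 V=0.0000[hold]  S*(3)=-
k=2: j=0 S=67.1560 intr=7.3840 cont=14.7727 V=14.7727[hold]; j=1 S=102.7800 intr=0.0000 cont=4.6222 V=4.6222[hold]; j=2 S=157.3012 intr=0.0000 cont=0.6873 V=0.6873[hold]  S*(2)=-
k=1: j=0 S=83.0801 intr=0.0000 cont=9.7100 V=9.7100[hold]; j=1 S=127.1512 intr=0.0000 cont=2.6767 V=2.6767[hold]  S*(1)=-
k=0: j=0 S=102.7800 intr=0.0000 cont=6.2103 V=6.2103[hold]  S*(0)=-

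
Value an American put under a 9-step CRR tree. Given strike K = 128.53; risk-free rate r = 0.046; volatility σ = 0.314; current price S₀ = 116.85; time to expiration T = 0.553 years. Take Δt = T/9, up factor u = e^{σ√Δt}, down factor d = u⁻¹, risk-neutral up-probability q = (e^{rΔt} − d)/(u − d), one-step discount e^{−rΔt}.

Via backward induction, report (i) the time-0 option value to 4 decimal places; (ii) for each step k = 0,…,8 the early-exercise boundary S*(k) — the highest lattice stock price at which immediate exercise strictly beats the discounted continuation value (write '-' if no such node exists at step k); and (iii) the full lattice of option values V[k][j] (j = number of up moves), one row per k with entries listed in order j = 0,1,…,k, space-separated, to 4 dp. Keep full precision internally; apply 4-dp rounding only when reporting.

params: Δt=0.06144 u=1.08094 d=0.92512 q=0.49872 e^(-rΔt)=0.99718
t_9 payoffs: 70.5335 60.7646 49.3503 36.0134 20.4300 2.2217 0.0000 0.0000 0.0000 0.0000
t_8: node(8,0) S=62.6909 payoff=65.8391 vs cont=65.4763 → 65.8391 [stop]  node(8,1) S=73.2505 payoff=55.2795 vs cont=54.9167 → 55.2795 [stop]  node(8,2) S=85.5888 payoff=42.9412 vs cont=42.5785 → 42.9412 [stop]  node(8,3) S=100.0052 payoff=28.5248 vs cont=28.1620 → 28.5248 [stop]  node(8,4) S=116.8500 payoff=11.6800 vs cont=11.3172 → 11.6800 [stop]  node(8,5) S=136.5321 payoff=0.0000 vs cont=1.1106 → 1.1106 [wait]  node(8,6) S=159.5294 payoff=0.0000 vs cont=0.0000 → 0.0000 [wait]  node(8,7) S=186.4004 payoff=0.0000 vs cont=0.0000 → 0.0000 [wait]  node(8,8) S=217.7974 payoff=0.0000 vs cont=0.0000 → 0.0000 [wait]  ⇒ S*(8)=116.8500
t_7: node(7,0) S=67.7654 payoff=60.7646 vs cont=60.4019 → 60.7646 [stop]  node(7,1) S=79.1797 payoff=49.3503 vs cont=48.9876 → 49.3503 [stop]  node(7,2) S=92.5166 payoff=36.0134 vs cont=35.6506 → 36.0134 [stop]  node(7,3) S=108.1000 payoff=20.4300 vs cont=20.0672 → 20.4300 [stop]  node(7,4) S=126.3083 payoff=2.2217 vs cont=6.3908 → 6.3908 [wait]  node(7,5) S=147.5835 payoff=0.0000 vs cont=0.5551 → 0.5551 [wait]  node(7,6) S=172.4423 payoff=0.0000 vs cont=0.0000 → 0.0000 [wait]  node(7,7) S=201.4883 payoff=0.0000 vs cont=0.0000 → 0.0000 [wait]  ⇒ S*(7)=108.1000
t_6: node(6,0) S=73.2505 payoff=55.2795 vs cont=54.9167 → 55.2795 [stop]  node(6,1) S=85.5888 payoff=42.9412 vs cont=42.5785 → 42.9412 [stop]  node(6,2) S=100.0052 payoff=28.5248 vs cont=28.1620 → 28.5248 [stop]  node(6,3) S=116.8500 payoff=11.6800 vs cont=13.3905 → 13.3905 [wait]  node(6,4) S=136.5321 payoff=0.0000 vs cont=3.4706 → 3.4706 [wait]  node(6,5) S=159.5294 payoff=0.0000 vs cont=0.2775 → 0.2775 [wait]  node(6,6) S=186.4004 payoff=0.0000 vs cont=0.0000 → 0.0000 [wait]  ⇒ S*(6)=100.0052
t_5: node(5,0) S=79.1797 payoff=49.3503 vs cont=48.9876 → 49.3503 [stop]  node(5,1) S=92.5166 payoff=36.0134 vs cont=35.6506 → 36.0134 [stop]  node(5,2) S=108.1000 payoff=20.4300 vs cont=20.9179 → 20.9179 [wait]  node(5,3) S=126.3083 payoff=2.2217 vs cont=8.4195 → 8.4195 [wait]  node(5,4) S=147.5835 payoff=0.0000 vs cont=1.8729 → 1.8729 [wait]  node(5,5) S=172.4423 payoff=0.0000 vs cont=0.1387 → 0.1387 [wait]  ⇒ S*(5)=92.5166
t_4: node(4,0) S=85.5888 payoff=42.9412 vs cont=42.5785 → 42.9412 [stop]  node(4,1) S=100.0052 payoff=28.5248 vs cont=28.4046 → 28.5248 [stop]  node(4,2) S=116.8500 payoff=11.6800 vs cont=14.6433 → 14.6433 [wait]  node(4,3) S=136.5321 payoff=0.0000 vs cont=5.1400 → 5.1400 [wait]  node(4,4) S=159.5294 payoff=0.0000 vs cont=1.0052 → 1.0052 [wait]  ⇒ S*(4)=100.0052
t_3: node(3,0) S=92.5166 payoff=36.0134 vs cont=35.6506 → 36.0134 [stop]  node(3,1) S=108.1000 payoff=20.4300 vs cont=21.5409 → 21.5409 [wait]  node(3,2) S=126.3083 payoff=2.2217 vs cont=9.8759 → 9.8759 [wait]  node(3,3) S=147.5835 payoff=0.0000 vs cont=3.0692 → 3.0692 [wait]  ⇒ S*(3)=92.5166
t_2: node(2,0) S=100.0052 payoff=28.5248 vs cont=28.7145 → 28.7145 [wait]  node(2,1) S=116.8500 payoff=11.6800 vs cont=15.6790 → 15.6790 [wait]  node(2,2) S=136.5321 payoff=0.0000 vs cont=6.4630 → 6.4630 [wait]  ⇒ S*(2)=-
t_1: node(1,0) S=108.1000 payoff=20.4300 vs cont=22.1508 → 22.1508 [wait]  node(1,1) S=126.3083 payoff=2.2217 vs cont=11.0516 → 11.0516 [wait]  ⇒ S*(1)=-
t_0: node(0,0) S=116.8500 payoff=11.6800 vs cont=16.5685 → 16.5685 [wait]  ⇒ S*(0)=-

price = 16.5685
boundary = - - - 92.5166 100.0052 92.5166 100.0052 108.1000 116.8500
tree:
16.5685
22.1508 11.0516
28.7145 15.6790 6.4630
36.0134 21.5409 9.8759 3.0692
42.9412 28.5248 14.6433 5.1400 1.0052
49.3503 36.0134 20.9179 8.4195 1.8729 0.1387
55.2795 42.9412 28.5248 13.3905 3.4706 0.2775 0.0000
60.7646 49.3503 36.0134 20.4300 6.3908 0.5551 0.0000 0.0000
65.8391 55.2795 42.9412 28.5248 11.6800 1.1106 0.0000 0.0000 0.0000
70.5335 60.7646 49.3503 36.0134 20.4300 2.2217 0.0000 0.0000 0.0000 0.0000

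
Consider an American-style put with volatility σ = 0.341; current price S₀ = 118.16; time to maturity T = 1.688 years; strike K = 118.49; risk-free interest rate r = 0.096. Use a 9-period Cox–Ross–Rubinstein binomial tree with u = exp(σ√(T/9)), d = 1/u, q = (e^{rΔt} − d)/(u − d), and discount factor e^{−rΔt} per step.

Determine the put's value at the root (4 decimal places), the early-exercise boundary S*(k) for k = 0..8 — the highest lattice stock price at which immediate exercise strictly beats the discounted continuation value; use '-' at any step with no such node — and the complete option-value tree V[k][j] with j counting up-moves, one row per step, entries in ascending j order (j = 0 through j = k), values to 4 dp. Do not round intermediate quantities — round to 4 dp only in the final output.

price = 14.1865
boundary = - - 87.9423 75.8685 87.9423 75.8685 87.9423 75.8685 87.9423
tree:
14.1865
21.1221 8.3888
30.5477 13.3067 4.2197
42.6215 20.5048 7.2404 1.6267
53.0376 30.5477 12.1083 3.0770 0.3680
62.0237 42.6215 19.6168 5.7190 0.7878 0.0000
69.7761 53.0376 30.5477 10.3843 1.6867 0.0000 0.0000
76.4641 62.0237 42.6215 18.2503 3.6111 0.0000 0.0000 0.0000
82.2340 69.7761 53.0376 30.5477 7.7313 0.0000 0.0000 0.0000 0.0000
87.2116 76.4641 62.0237 42.6215 16.5524 0.0000 0.0000 0.0000 0.0000 0.0000

Δt=0.18756, u=1.15914, d=0.86271, q=0.52444, disc=e^(-rΔt)=0.98216
k=9 terminal: V=max(K-S,0) → 87.2116 76.4641 62.0237 42.6215 16.5524 0.0000 0.0000 0.0000 0.0000 0.0000
k=8: j=0 S=36.2560 intr=82.2340 cont=80.1196 V=82.2340[EX]; j=1 S=48.7139 intr=69.7761 cont=67.6617 V=69.7761[EX]; j=2 S=65.4524 intr=53.0376 cont=50.9233 V=53.0376[EX]; j=3 S=87.9423 intr=30.5477 cont=28.4333 V=30.5477[EX]; j=4 S=118.1600 intr=0.3300 cont=7.7313 V=7.7313[hold]; j=5 S=158.7607 intr=0.0000 cont=0.0000 V=0.0000[hold]; j=6 S=213.3121 intr=0.0000 cont=0.0000 V=0.0000[hold]; j=7 S=286.6078 intr=0.0000 cont=0.0000 V=0.0000[hold]; j=8 S=385.0885 intr=0.0000 cont=0.0000 V=0.0000[hold]  S*(8)=87.9423
k=7: j=0 S=42.0259 intr=76.4641 cont=74.3498 V=76.4641[EX]; j=1 S=56.4663 intr=62.0237 cont=59.9094 V=62.0237[EX]; j=2 S=75.8685 intr=42.6215 cont=40.5071 V=42.6215[EX]; j=3 S=101.9376 intr=16.5524 cont=18.2503 V=18.2503[hold]; j=4 S=136.9641 intr=0.0000 cont=3.6111 V=3.6111[hold]; j=5 S=184.0260 intr=0.0000 cont=0.0000 V=0.0000[hold]; j=6 S=247.2588 intr=0.0000 cont=0.0000 V=0.0000[hold]; j=7 S=332.2189 intr=0.0000 cont=0.0000 V=0.0000[hold]  S*(7)=75.8685
k=6: j=0 S=48.7139 intr=69.7761 cont=67.6617 V=69.7761[EX]; j=1 S=65.4524 intr=53.0376 cont=50.9233 V=53.0376[EX]; j=2 S=87.9423 intr=30.5477 cont=29.3079 V=30.5477[EX]; j=3 S=118.1600 intr=0.3300 cont=10.3843 V=10.3843[hold]; j=4 S=158.7607 intr=0.0000 cont=1.6867 V=1.6867[hold]; j=5 S=213.3121 intr=0.0000 cont=0.0000 V=0.0000[hold]; j=6 S=286.6078 intr=0.0000 cont=0.0000 V=0.0000[hold]  S*(6)=87.9423
k=5: j=0 S=56.4663 intr=62.0237 cont=59.9094 V=62.0237[EX]; j=1 S=75.8685 intr=42.6215 cont=40.5071 V=42.6215[EX]; j=2 S=101.9376 intr=16.5524 cont=19.6168 V=19.6168[hold]; j=3 S=136.9641 intr=0.0000 cont=5.7190 V=5.7190[hold]; j=4 S=184.0260 intr=0.0000 cont=0.7878 V=0.7878[hold]; j=5 S=247.2588 intr=0.0000 cont=0.0000 V=0.0000[hold]  S*(5)=75.8685
k=4: j=0 S=65.4524 intr=53.0376 cont=50.9233 V=53.0376[EX]; j=1 S=87.9423 intr=30.5477 cont=30.0117 V=30.5477[EX]; j=2 S=118.1600 intr=0.3300 cont=12.1083 V=12.1083[hold]; j=3 S=158.7607 intr=0.0000 cont=3.0770 V=3.0770[hold]; j=4 S=213.3121 intr=0.0000 cont=0.3680 V=0.3680[hold]  S*(4)=87.9423
k=3: j=0 S=75.8685 intr=42.6215 cont=40.5071 V=42.6215[EX]; j=1 S=101.9376 intr=16.5524 cont=20.5048 V=20.5048[hold]; j=2 S=136.9641 intr=0.0000 cont=7.2404 V=7.2404[hold]; j=3 S=184.0260 intr=0.0000 cont=1.6267 V=1.6267[hold]  S*(3)=75.8685
k=2: j=0 S=87.9423 intr=30.5477 cont=30.4691 V=30.5477[EX]; j=1 S=118.1600 intr=0.3300 cont=13.3067 V=13.3067[hold]; j=2 S=158.7607 intr=0.0000 cont=4.2197 V=4.2197[hold]  S*(2)=87.9423
k=1: j=0 S=101.9376 intr=16.5524 cont=21.1221 V=21.1221[hold]; j=1 S=136.9641 intr=0.0000 cont=8.3888 V=8.3888[hold]  S*(1)=-
k=0: j=0 S=118.1600 intr=0.3300 cont=14.1865 V=14.1865[hold]  S*(0)=-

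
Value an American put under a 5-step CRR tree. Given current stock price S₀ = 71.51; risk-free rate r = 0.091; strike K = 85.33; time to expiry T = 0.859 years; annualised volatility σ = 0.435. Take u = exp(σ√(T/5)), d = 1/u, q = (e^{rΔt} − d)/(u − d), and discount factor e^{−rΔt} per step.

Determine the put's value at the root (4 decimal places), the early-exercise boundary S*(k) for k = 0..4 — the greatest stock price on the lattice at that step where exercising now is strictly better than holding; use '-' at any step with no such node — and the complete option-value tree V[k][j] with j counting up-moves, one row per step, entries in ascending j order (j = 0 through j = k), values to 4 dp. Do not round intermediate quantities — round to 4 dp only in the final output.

price = 17.3353
boundary = - 59.7121 49.8607 59.7121 71.5100
tree:
17.3353
25.6179 9.5510
35.4693 15.9965 3.3687
43.6954 25.6179 6.8231 0.0000
50.5644 35.4693 13.8200 0.0000 0.0000
56.3001 43.6954 25.6179 0.0000 0.0000 0.0000

Δt=0.17180, u=1.19758, d=0.83502, q=0.49851, disc=e^(-rΔt)=0.98449
k=5 terminal: V=max(K-S,0) → 56.3001 43.6954 25.6179 0.0000 0.0000 0.0000
k=4: j=0 S=34.7656 intr=50.5644 cont=49.2407 V=50.5644[EX]; j=1 S=49.8607 intr=35.4693 cont=34.1456 V=35.4693[EX]; j=2 S=71.5100 intr=13.8200 cont=12.6479 V=13.8200[EX]; j=3 S=102.5593 intr=0.0000 cont=0.0000 V=0.0000[hold]; j=4 S=147.0902 intr=0.0000 cont=0.0000 V=0.0000[hold]  S*(4)=71.5100
k=3: j=0 S=41.6346 intr=43.6954 cont=42.3718 V=43.6954[EX]; j=1 S=59.7121 intr=25.6179 cont=24.2942 V=25.6179[EX]; j=2 S=85.6389 intr=0.0000 cont=6.8231 V=6.8231[hold]; j=3 S=122.8229 intr=0.0000 cont=0.0000 V=0.0000[hold]  S*(3)=59.7121
k=2: j=0 S=49.8607 intr=35.4693 cont=34.1456 V=35.4693[EX]; j=1 S=71.5100 intr=13.8200 cont=15.9965 V=15.9965[hold]; j=2 S=102.5593 intr=0.0000 cont=3.3687 V=3.3687[hold]  S*(2)=49.8607
k=1: j=0 S=59.7121 intr=25.6179 cont=25.3624 V=25.6179[EX]; j=1 S=85.6389 intr=0.0000 cont=9.5510 V=9.5510[hold]  S*(1)=59.7121
k=0: j=0 S=71.5100 intr=13.8200 cont=17.3353 V=17.3353[hold]  S*(0)=-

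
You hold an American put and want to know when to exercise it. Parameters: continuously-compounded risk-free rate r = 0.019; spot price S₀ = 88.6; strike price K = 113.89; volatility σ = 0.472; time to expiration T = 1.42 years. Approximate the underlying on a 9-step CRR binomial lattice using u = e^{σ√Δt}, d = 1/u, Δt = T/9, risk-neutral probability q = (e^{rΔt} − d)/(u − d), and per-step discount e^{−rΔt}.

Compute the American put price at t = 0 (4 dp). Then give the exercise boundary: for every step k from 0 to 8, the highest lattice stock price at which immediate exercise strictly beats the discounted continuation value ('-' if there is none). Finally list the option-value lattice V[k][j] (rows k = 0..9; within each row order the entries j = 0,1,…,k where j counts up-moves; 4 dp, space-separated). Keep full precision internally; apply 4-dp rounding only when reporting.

price = 35.5885
boundary = - - - 50.4851 41.8543 50.4851 60.8957 73.4531 88.6000
tree:
35.5885
44.4036 25.5229
53.8554 33.6517 16.1936
63.4049 43.0509 22.8912 8.4754
72.0357 53.2315 31.4388 13.0554 3.1806
79.1910 63.4049 41.6941 19.6639 5.4207 0.5844
85.1231 72.0357 52.9943 28.7654 9.1601 1.0880 0.0000
90.0410 79.1910 63.4049 40.4369 15.3188 2.0255 0.0000 0.0000
94.1182 85.1231 72.0357 52.9943 25.2900 3.7707 0.0000 0.0000 0.0000
97.4983 90.0410 79.1910 63.4049 40.4369 7.0197 0.0000 0.0000 0.0000 0.0000

Δt=0.15778  u=1.20621  d=0.82904  q=0.46123  discount=0.99701
step 9 (expiry): payoffs max(K−S,0) = 97.4983 90.0410 79.1910 63.4049 40.4369 7.0197 0.0000 0.0000 0.0000 0.0000
step 8: (k=8,j=0): S=19.7718, (K−S)⁺=94.1182, hold=93.7773 ⇒ V=94.1182 exercise | (k=8,j=1): S=28.7669, (K−S)⁺=85.1231, hold=84.7822 ⇒ V=85.1231 exercise | (k=8,j=2): S=41.8543, (K−S)⁺=72.0357, hold=71.6948 ⇒ V=72.0357 exercise | (k=8,j=3): S=60.8957, (K−S)⁺=52.9943, hold=52.6534 ⇒ V=52.9943 exercise | (k=8,j=4): S=88.6000, (K−S)⁺=25.2900, hold=24.9491 ⇒ V=25.2900 exercise | (k=8,j=5): S=128.9082, (K−S)⁺=0.0000, hold=3.7707 ⇒ V=3.7707 continue | (k=8,j=6): S=187.5544, (K−S)⁺=0.0000, hold=0.0000 ⇒ V=0.0000 continue | (k=8,j=7): S=272.8815, (K−S)⁺=0.0000, hold=0.0000 ⇒ V=0.0000 continue | (k=8,j=8): S=397.0278, (K−S)⁺=0.0000, hold=0.0000 ⇒ V=0.0000 continue  boundary S*=88.6000
step 7: (k=7,j=0): S=23.8490, (K−S)⁺=90.0410, hold=89.7001 ⇒ V=90.0410 exercise | (k=7,j=1): S=34.6990, (K−S)⁺=79.1910, hold=78.8501 ⇒ V=79.1910 exercise | (k=7,j=2): S=50.4851, (K−S)⁺=63.4049, hold=63.0640 ⇒ V=63.4049 exercise | (k=7,j=3): S=73.4531, (K−S)⁺=40.4369, hold=40.0960 ⇒ V=40.4369 exercise | (k=7,j=4): S=106.8703, (K−S)⁺=7.0197, hold=15.3188 ⇒ V=15.3188 continue | (k=7,j=5): S=155.4905, (K−S)⁺=0.0000, hold=2.0255 ⇒ V=2.0255 continue | (k=7,j=6): S=226.2303, (K−S)⁺=0.0000, hold=0.0000 ⇒ V=0.0000 continue | (k=7,j=7): S=329.1528, (K−S)⁺=0.0000, hold=0.0000 ⇒ V=0.0000 continue  boundary S*=73.4531
step 6: (k=6,j=0): S=28.7669, (K−S)⁺=85.1231, hold=84.7822 ⇒ V=85.1231 exercise | (k=6,j=1): S=41.8543, (K−S)⁺=72.0357, hold=71.6948 ⇒ V=72.0357 exercise | (k=6,j=2): S=60.8957, (K−S)⁺=52.9943, hold=52.6534 ⇒ V=52.9943 exercise | (k=6,j=3): S=88.6000, (K−S)⁺=25.2900, hold=28.7654 ⇒ V=28.7654 continue | (k=6,j=4): S=128.9082, (K−S)⁺=0.0000, hold=9.1601 ⇒ V=9.1601 continue | (k=6,j=5): S=187.5544, (K−S)⁺=0.0000, hold=1.0880 ⇒ V=1.0880 continue | (k=6,j=6): S=272.8815, (K−S)⁺=0.0000, hold=0.0000 ⇒ V=0.0000 continue  boundary S*=60.8957
step 5: (k=5,j=0): S=34.6990, (K−S)⁺=79.1910, hold=78.8501 ⇒ V=79.1910 exercise | (k=5,j=1): S=50.4851, (K−S)⁺=63.4049, hold=63.0640 ⇒ V=63.4049 exercise | (k=5,j=2): S=73.4531, (K−S)⁺=40.4369, hold=41.6941 ⇒ V=41.6941 continue | (k=5,j=3): S=106.8703, (K−S)⁺=7.0197, hold=19.6639 ⇒ V=19.6639 continue | (k=5,j=4): S=155.4905, (K−S)⁺=0.0000, hold=5.4207 ⇒ V=5.4207 continue | (k=5,j=5): S=226.2303, (K−S)⁺=0.0000, hold=0.5844 ⇒ V=0.5844 continue  boundary S*=50.4851
step 4: (k=4,j=0): S=41.8543, (K−S)⁺=72.0357, hold=71.6948 ⇒ V=72.0357 exercise | (k=4,j=1): S=60.8957, (K−S)⁺=52.9943, hold=53.2315 ⇒ V=53.2315 continue | (k=4,j=2): S=88.6000, (K−S)⁺=25.2900, hold=31.4388 ⇒ V=31.4388 continue | (k=4,j=3): S=128.9082, (K−S)⁺=0.0000, hold=13.0554 ⇒ V=13.0554 continue | (k=4,j=4): S=187.5544, (K−S)⁺=0.0000, hold=3.1806 ⇒ V=3.1806 continue  boundary S*=41.8543
step 3: (k=3,j=0): S=50.4851, (K−S)⁺=63.4049, hold=63.1730 ⇒ V=63.4049 exercise | (k=3,j=1): S=73.4531, (K−S)⁺=40.4369, hold=43.0509 ⇒ V=43.0509 continue | (k=3,j=2): S=106.8703, (K−S)⁺=7.0197, hold=22.8912 ⇒ V=22.8912 continue | (k=3,j=3): S=155.4905, (K−S)⁺=0.0000, hold=8.4754 ⇒ V=8.4754 continue  boundary S*=50.4851
step 2: (k=2,j=0): S=60.8957, (K−S)⁺=52.9943, hold=53.8554 ⇒ V=53.8554 continue | (k=2,j=1): S=88.6000, (K−S)⁺=25.2900, hold=33.6517 ⇒ V=33.6517 continue | (k=2,j=2): S=128.9082, (K−S)⁺=0.0000, hold=16.1936 ⇒ V=16.1936 continue  boundary S*=-
step 1: (k=1,j=0): S=73.4531, (K−S)⁺=40.4369, hold=44.4036 ⇒ V=44.4036 continue | (k=1,j=1): S=106.8703, (K−S)⁺=7.0197, hold=25.5229 ⇒ V=25.5229 continue  boundary S*=-
step 0: (k=0,j=0): S=88.6000, (K−S)⁺=25.2900, hold=35.5885 ⇒ V=35.5885 continue  boundary S*=-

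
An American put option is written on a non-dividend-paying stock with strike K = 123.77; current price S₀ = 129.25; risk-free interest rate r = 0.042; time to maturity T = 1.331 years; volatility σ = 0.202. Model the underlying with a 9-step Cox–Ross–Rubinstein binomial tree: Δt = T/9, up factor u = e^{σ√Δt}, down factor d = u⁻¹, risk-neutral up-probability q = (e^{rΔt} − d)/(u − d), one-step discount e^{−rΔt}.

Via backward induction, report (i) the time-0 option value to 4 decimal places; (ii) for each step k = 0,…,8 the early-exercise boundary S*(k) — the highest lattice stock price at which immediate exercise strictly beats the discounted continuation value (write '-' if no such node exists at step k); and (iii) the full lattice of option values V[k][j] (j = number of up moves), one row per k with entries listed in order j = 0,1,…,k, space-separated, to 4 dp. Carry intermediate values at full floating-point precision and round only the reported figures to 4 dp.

Δt=0.14789  u=1.08078  d=0.92526  q=0.52065  discount=0.99381
step 9 (expiry): payoffs max(K−S,0) = 59.5309 48.7334 36.1210 21.3888 4.1803 0.0000 0.0000 0.0000 0.0000 0.0000
step 8: (k=8,j=0): S=69.4283, (K−S)⁺=54.3417, hold=53.5753 ⇒ V=54.3417 exercise | (k=8,j=1): S=81.0980, (K−S)⁺=42.6720, hold=41.9056 ⇒ V=42.6720 exercise | (k=8,j=2): S=94.7291, (K−S)⁺=29.0409, hold=28.2745 ⇒ V=29.0409 exercise | (k=8,j=3): S=110.6514, (K−S)⁺=13.1186, hold=12.3522 ⇒ V=13.1186 exercise | (k=8,j=4): S=129.2500, (K−S)⁺=0.0000, hold=1.9914 ⇒ V=1.9914 continue | (k=8,j=5): S=150.9747, (K−S)⁺=0.0000, hold=0.0000 ⇒ V=0.0000 continue | (k=8,j=6): S=176.3509, (K−S)⁺=0.0000, hold=0.0000 ⇒ V=0.0000 continue | (k=8,j=7): S=205.9924, (K−S)⁺=0.0000, hold=0.0000 ⇒ V=0.0000 continue | (k=8,j=8): S=240.6161, (K−S)⁺=0.0000, hold=0.0000 ⇒ V=0.0000 continue  boundary S*=110.6514
step 7: (k=7,j=0): S=75.0366, (K−S)⁺=48.7334, hold=47.9670 ⇒ V=48.7334 exercise | (k=7,j=1): S=87.6490, (K−S)⁺=36.1210, hold=35.3547 ⇒ V=36.1210 exercise | (k=7,j=2): S=102.3812, (K−S)⁺=21.3888, hold=20.6224 ⇒ V=21.3888 exercise | (k=7,j=3): S=119.5897, (K−S)⁺=4.1803, hold=7.2798 ⇒ V=7.2798 continue | (k=7,j=4): S=139.6906, (K−S)⁺=0.0000, hold=0.9487 ⇒ V=0.9487 continue | (k=7,j=5): S=163.1702, (K−S)⁺=0.0000, hold=0.0000 ⇒ V=0.0000 continue | (k=7,j=6): S=190.5963, (K−S)⁺=0.0000, hold=0.0000 ⇒ V=0.0000 continue | (k=7,j=7): S=222.6322, (K−S)⁺=0.0000, hold=0.0000 ⇒ V=0.0000 continue  boundary S*=102.3812
step 6: (k=6,j=0): S=81.0980, (K−S)⁺=42.6720, hold=41.9056 ⇒ V=42.6720 exercise | (k=6,j=1): S=94.7291, (K−S)⁺=29.0409, hold=28.2745 ⇒ V=29.0409 exercise | (k=6,j=2): S=110.6514, (K−S)⁺=13.1186, hold=13.9560 ⇒ V=13.9560 continue | (k=6,j=3): S=129.2500, (K−S)⁺=0.0000, hold=3.9588 ⇒ V=3.9588 continue | (k=6,j=4): S=150.9747, (K−S)⁺=0.0000, hold=0.4519 ⇒ V=0.4519 continue | (k=6,j=5): S=176.3509, (K−S)⁺=0.0000, hold=0.0000 ⇒ V=0.0000 continue | (k=6,j=6): S=205.9924, (K−S)⁺=0.0000, hold=0.0000 ⇒ V=0.0000 continue  boundary S*=94.7291
step 5: (k=5,j=0): S=87.6490, (K−S)⁺=36.1210, hold=35.3547 ⇒ V=36.1210 exercise | (k=5,j=1): S=102.3812, (K−S)⁺=21.3888, hold=21.0557 ⇒ V=21.3888 exercise | (k=5,j=2): S=119.5897, (K−S)⁺=4.1803, hold=8.6967 ⇒ V=8.6967 continue | (k=5,j=3): S=139.6906, (K−S)⁺=0.0000, hold=2.1197 ⇒ V=2.1197 continue | (k=5,j=4): S=163.1702, (K−S)⁺=0.0000, hold=0.2153 ⇒ V=0.2153 continue | (k=5,j=5): S=190.5963, (K−S)⁺=0.0000, hold=0.0000 ⇒ V=0.0000 continue  boundary S*=102.3812
step 4: (k=4,j=0): S=94.7291, (K−S)⁺=29.0409, hold=28.2745 ⇒ V=29.0409 exercise | (k=4,j=1): S=110.6514, (K−S)⁺=13.1186, hold=14.6891 ⇒ V=14.6891 continue | (k=4,j=2): S=129.2500, (K−S)⁺=0.0000, hold=5.2398 ⇒ V=5.2398 continue | (k=4,j=3): S=150.9747, (K−S)⁺=0.0000, hold=1.1212 ⇒ V=1.1212 continue | (k=4,j=4): S=176.3509, (K−S)⁺=0.0000, hold=0.1026 ⇒ V=0.1026 continue  boundary S*=94.7291
step 3: (k=3,j=0): S=102.3812, (K−S)⁺=21.3888, hold=21.4350 ⇒ V=21.4350 continue | (k=3,j=1): S=119.5897, (K−S)⁺=4.1803, hold=9.7088 ⇒ V=9.7088 continue | (k=3,j=2): S=139.6906, (K−S)⁺=0.0000, hold=3.0762 ⇒ V=3.0762 continue | (k=3,j=3): S=163.1702, (K−S)⁺=0.0000, hold=0.5872 ⇒ V=0.5872 continue  boundary S*=-
step 2: (k=2,j=0): S=110.6514, (K−S)⁺=13.1186, hold=15.2348 ⇒ V=15.2348 continue | (k=2,j=1): S=129.2500, (K−S)⁺=0.0000, hold=6.2168 ⇒ V=6.2168 continue | (k=2,j=2): S=150.9747, (K−S)⁺=0.0000, hold=1.7693 ⇒ V=1.7693 continue  boundary S*=-
step 1: (k=1,j=0): S=119.5897, (K−S)⁺=4.1803, hold=10.4743 ⇒ V=10.4743 continue | (k=1,j=1): S=139.6906, (K−S)⁺=0.0000, hold=3.8770 ⇒ V=3.8770 continue  boundary S*=-
step 0: (k=0,j=0): S=129.2500, (K−S)⁺=0.0000, hold=6.9958 ⇒ V=6.9958 continue  boundary S*=-

price = 6.9958
boundary = - - - - 94.7291 102.3812 94.7291 102.3812 110.6514
tree:
6.9958
10.4743 3.8770
15.2348 6.2168 1.7693
21.4350 9.7088 3.0762 0.5872
29.0409 14.6891 5.2398 1.1212 0.1026
36.1210 21.3888 8.6967 2.1197 0.2153 0.0000
42.6720 29.0409 13.9560 3.9588 0.4519 0.0000 0.0000
48.7334 36.1210 21.3888 7.2798 0.9487 0.0000 0.0000 0.0000
54.3417 42.6720 29.0409 13.1186 1.9914 0.0000 0.0000 0.0000 0.0000
59.5309 48.7334 36.1210 21.3888 4.1803 0.0000 0.0000 0.0000 0.0000 0.0000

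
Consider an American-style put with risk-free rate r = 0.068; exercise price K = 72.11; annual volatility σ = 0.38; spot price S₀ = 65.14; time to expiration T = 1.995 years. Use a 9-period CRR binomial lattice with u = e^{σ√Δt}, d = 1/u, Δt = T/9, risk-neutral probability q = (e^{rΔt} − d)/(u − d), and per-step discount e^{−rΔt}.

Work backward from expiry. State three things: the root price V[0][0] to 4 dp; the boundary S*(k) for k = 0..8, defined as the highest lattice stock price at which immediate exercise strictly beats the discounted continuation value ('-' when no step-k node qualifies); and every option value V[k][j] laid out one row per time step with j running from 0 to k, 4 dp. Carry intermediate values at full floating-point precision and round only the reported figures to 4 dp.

params: Δt=0.22167 u=1.19591 d=0.83618 q=0.49761 e^(-rΔt)=0.98504
t_9 payoffs: 59.0918 53.4912 45.4813 34.0254 17.6411 0.0000 0.0000 0.0000 0.0000 0.0000
t_8: node(8,0) S=15.5687 payoff=56.5413 vs cont=55.4625 → 56.5413 [stop]  node(8,1) S=22.2664 payoff=49.8436 vs cont=48.7648 → 49.8436 [stop]  node(8,2) S=31.8456 payoff=40.2644 vs cont=39.1856 → 40.2644 [stop]  node(8,3) S=45.5458 payoff=26.5642 vs cont=25.4854 → 26.5642 [stop]  node(8,4) S=65.1400 payoff=6.9700 vs cont=8.7301 → 8.7301 [wait]  node(8,5) S=93.1637 payoff=0.0000 vs cont=0.0000 → 0.0000 [wait]  node(8,6) S=133.2434 payoff=0.0000 vs cont=0.0000 → 0.0000 [wait]  node(8,7) S=190.5657 payoff=0.0000 vs cont=0.0000 → 0.0000 [wait]  node(8,8) S=272.5484 payoff=0.0000 vs cont=0.0000 → 0.0000 [wait]  ⇒ S*(8)=45.5458
t_7: node(7,0) S=18.6188 payoff=53.4912 vs cont=52.4124 → 53.4912 [stop]  node(7,1) S=26.6287 payoff=45.4813 vs cont=44.4025 → 45.4813 [stop]  node(7,2) S=38.0846 payoff=34.0254 vs cont=32.9466 → 34.0254 [stop]  node(7,3) S=54.4689 payoff=17.6411 vs cont=17.4251 → 17.6411 [stop]  node(7,4) S=77.9018 payoff=0.0000 vs cont=4.3203 → 4.3203 [wait]  node(7,5) S=111.4156 payoff=0.0000 vs cont=0.0000 → 0.0000 [wait]  node(7,6) S=159.3475 payoff=0.0000 vs cont=0.0000 → 0.0000 [wait]  node(7,7) S=227.8999 payoff=0.0000 vs cont=0.0000 → 0.0000 [wait]  ⇒ S*(7)=54.4689
t_6: node(6,0) S=22.2664 payoff=49.8436 vs cont=48.7648 → 49.8436 [stop]  node(6,1) S=31.8456 payoff=40.2644 vs cont=39.1856 → 40.2644 [stop]  node(6,2) S=45.5458 payoff=26.5642 vs cont=25.4854 → 26.5642 [stop]  node(6,3) S=65.1400 payoff=6.9700 vs cont=10.8478 → 10.8478 [wait]  node(6,4) S=93.1637 payoff=0.0000 vs cont=2.1380 → 2.1380 [wait]  node(6,5) S=133.2434 payoff=0.0000 vs cont=0.0000 → 0.0000 [wait]  node(6,6) S=190.5657 payoff=0.0000 vs cont=0.0000 → 0.0000 [wait]  ⇒ S*(6)=45.5458
t_5: node(5,0) S=26.6287 payoff=45.4813 vs cont=44.4025 → 45.4813 [stop]  node(5,1) S=38.0846 payoff=34.0254 vs cont=32.9466 → 34.0254 [stop]  node(5,2) S=54.4689 payoff=17.6411 vs cont=18.4631 → 18.4631 [wait]  node(5,3) S=77.9018 payoff=0.0000 vs cont=6.4163 → 6.4163 [wait]  node(5,4) S=111.4156 payoff=0.0000 vs cont=1.0580 → 1.0580 [wait]  node(5,5) S=159.3475 payoff=0.0000 vs cont=0.0000 → 0.0000 [wait]  ⇒ S*(5)=38.0846
t_4: node(4,0) S=31.8456 payoff=40.2644 vs cont=39.1856 → 40.2644 [stop]  node(4,1) S=45.5458 payoff=26.5642 vs cont=25.8883 → 26.5642 [stop]  node(4,2) S=65.1400 payoff=6.9700 vs cont=12.2820 → 12.2820 [wait]  node(4,3) S=93.1637 payoff=0.0000 vs cont=3.6939 → 3.6939 [wait]  node(4,4) S=133.2434 payoff=0.0000 vs cont=0.5236 → 0.5236 [wait]  ⇒ S*(4)=45.5458
t_3: node(3,0) S=38.0846 payoff=34.0254 vs cont=32.9466 → 34.0254 [stop]  node(3,1) S=54.4689 payoff=17.6411 vs cont=19.1661 → 19.1661 [wait]  node(3,2) S=77.9018 payoff=0.0000 vs cont=7.8886 → 7.8886 [wait]  node(3,3) S=111.4156 payoff=0.0000 vs cont=2.0846 → 2.0846 [wait]  ⇒ S*(3)=38.0846
t_2: node(2,0) S=45.5458 payoff=26.5642 vs cont=26.2328 → 26.5642 [stop]  node(2,1) S=65.1400 payoff=6.9700 vs cont=13.3515 → 13.3515 [wait]  node(2,2) S=93.1637 payoff=0.0000 vs cont=4.9257 → 4.9257 [wait]  ⇒ S*(2)=45.5458
t_1: node(1,0) S=54.4689 payoff=17.6411 vs cont=19.6904 → 19.6904 [wait]  node(1,1) S=77.9018 payoff=0.0000 vs cont=9.0217 → 9.0217 [wait]  ⇒ S*(1)=-
t_0: node(0,0) S=65.1400 payoff=6.9700 vs cont=14.1664 → 14.1664 [wait]  ⇒ S*(0)=-

price = 14.1664
boundary = - - 45.5458 38.0846 45.5458 38.0846 45.5458 54.4689 45.5458
tree:
14.1664
19.6904 9.0217
26.5642 13.3515 4.9257
34.0254 19.1661 7.8886 2.0846
40.2644 26.5642 12.2820 3.6939 0.5236
45.4813 34.0254 18.4631 6.4163 1.0580 0.0000
49.8436 40.2644 26.5642 10.8478 2.1380 0.0000 0.0000
53.4912 45.4813 34.0254 17.6411 4.3203 0.0000 0.0000 0.0000
56.5413 49.8436 40.2644 26.5642 8.7301 0.0000 0.0000 0.0000 0.0000
59.0918 53.4912 45.4813 34.0254 17.6411 0.0000 0.0000 0.0000 0.0000 0.0000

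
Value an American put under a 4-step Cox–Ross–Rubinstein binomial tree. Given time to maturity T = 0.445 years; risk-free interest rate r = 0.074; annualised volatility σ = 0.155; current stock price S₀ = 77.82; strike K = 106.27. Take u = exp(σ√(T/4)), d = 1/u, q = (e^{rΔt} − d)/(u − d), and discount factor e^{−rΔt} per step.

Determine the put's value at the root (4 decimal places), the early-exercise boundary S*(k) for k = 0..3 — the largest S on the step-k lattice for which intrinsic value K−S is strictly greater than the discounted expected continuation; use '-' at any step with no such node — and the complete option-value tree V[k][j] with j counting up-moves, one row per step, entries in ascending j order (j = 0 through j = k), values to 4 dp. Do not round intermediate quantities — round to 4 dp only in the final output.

params: Δt=0.11125 u=1.05306 d=0.94961 q=0.56699 e^(-rΔt)=0.99180
t_4 payoffs: 42.9879 36.0944 28.4500 19.9729 10.5723
t_3: node(3,0) S=66.6398 payoff=39.6302 vs cont=38.7589 → 39.6302 [stop]  node(3,1) S=73.8990 payoff=32.3710 vs cont=31.4997 → 32.3710 [stop]  node(3,2) S=81.9490 payoff=24.3210 vs cont=23.4497 → 24.3210 [stop]  node(3,3) S=90.8759 payoff=15.3941 vs cont=14.5228 → 15.3941 [stop]  ⇒ S*(3)=90.8759
t_2: node(2,0) S=70.1756 payoff=36.0944 vs cont=35.2231 → 36.0944 [stop]  node(2,1) S=77.8200 payoff=28.4500 vs cont=27.5787 → 28.4500 [stop]  node(2,2) S=86.2971 payoff=19.9729 vs cont=19.1016 → 19.9729 [stop]  ⇒ S*(2)=86.2971
t_1: node(1,0) S=73.8990 payoff=32.3710 vs cont=31.4997 → 32.3710 [stop]  node(1,1) S=81.9490 payoff=24.3210 vs cont=23.4497 → 24.3210 [stop]  ⇒ S*(1)=81.9490
t_0: node(0,0) S=77.8200 payoff=28.4500 vs cont=27.5787 → 28.4500 [stop]  ⇒ S*(0)=77.8200

price = 28.4500
boundary = 77.8200 81.9490 86.2971 90.8759
tree:
28.4500
32.3710 24.3210
36.0944 28.4500 19.9729
39.6302 32.3710 24.3210 15.3941
42.9879 36.0944 28.4500 19.9729 10.5723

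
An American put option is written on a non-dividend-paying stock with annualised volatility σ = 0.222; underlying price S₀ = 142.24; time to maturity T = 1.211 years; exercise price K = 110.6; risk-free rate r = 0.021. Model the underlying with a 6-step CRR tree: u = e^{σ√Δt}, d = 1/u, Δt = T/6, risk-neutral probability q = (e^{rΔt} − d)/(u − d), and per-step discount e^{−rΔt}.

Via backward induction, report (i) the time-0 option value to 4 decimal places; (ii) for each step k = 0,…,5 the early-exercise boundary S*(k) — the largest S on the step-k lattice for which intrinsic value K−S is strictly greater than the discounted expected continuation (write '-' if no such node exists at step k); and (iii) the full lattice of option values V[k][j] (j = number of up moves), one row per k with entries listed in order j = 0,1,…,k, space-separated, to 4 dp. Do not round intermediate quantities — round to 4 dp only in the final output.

price = 1.9564
boundary = - - - - - 86.3871
tree:
1.9564
3.4271 0.4808
5.8886 0.9586 0.0000
9.8576 1.9115 0.0000 0.0000
15.8993 3.8113 0.0000 0.0000 0.0000
24.2129 7.5995 0.0000 0.0000 0.0000 0.0000
32.4130 15.1527 0.0000 0.0000 0.0000 0.0000 0.0000

Δt=0.20183, u=1.10488, d=0.90508, q=0.49635, disc=e^(-rΔt)=0.99577
k=6 terminal: V=max(K-S,0) → 32.4130 15.1527 0.0000 0.0000 0.0000 0.0000 0.0000
k=5: j=0 S=86.3871 intr=24.2129 cont=23.7451 V=24.2129[EX]; j=1 S=105.4577 intr=5.1423 cont=7.5995 V=7.5995[hold]; j=2 S=128.7381 intr=0.0000 cont=0.0000 V=0.0000[hold]; j=3 S=157.1579 intr=0.0000 cont=0.0000 V=0.0000[hold]; j=4 S=191.8516 intr=0.0000 cont=0.0000 V=0.0000[hold]; j=5 S=234.2041 intr=0.0000 cont=0.0000 V=0.0000[hold]  S*(5)=86.3871
k=4: j=0 S=95.4473 intr=15.1527 cont=15.8993 V=15.8993[hold]; j=1 S=116.5179 intr=0.0000 cont=3.8113 V=3.8113[hold]; j=2 S=142.2400 intr=0.0000 cont=0.0000 V=0.0000[hold]; j=3 S=173.6404 intr=0.0000 cont=0.0000 V=0.0000[hold]; j=4 S=211.9727 intr=0.0000 cont=0.0000 V=0.0000[hold]  S*(4)=-
k=3: j=0 S=105.4577 intr=5.1423 cont=9.8576 V=9.8576[hold]; j=1 S=128.7381 intr=0.0000 cont=1.9115 V=1.9115[hold]; j=2 S=157.1579 intr=0.0000 cont=0.0000 V=0.0000[hold]; j=3 S=191.8516 intr=0.0000 cont=0.0000 V=0.0000[hold]  S*(3)=-
k=2: j=0 S=116.5179 intr=0.0000 cont=5.8886 V=5.8886[hold]; j=1 S=142.2400 intr=0.0000 cont=0.9586 V=0.9586[hold]; j=2 S=173.6404 intr=0.0000 cont=0.0000 V=0.0000[hold]  S*(2)=-
k=1: j=0 S=128.7381 intr=0.0000 cont=3.4271 V=3.4271[hold]; j=1 S=157.1579 intr=0.0000 cont=0.4808 V=0.4808[hold]  S*(1)=-
k=0: j=0 S=142.2400 intr=0.0000 cont=1.9564 V=1.9564[hold]  S*(0)=-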